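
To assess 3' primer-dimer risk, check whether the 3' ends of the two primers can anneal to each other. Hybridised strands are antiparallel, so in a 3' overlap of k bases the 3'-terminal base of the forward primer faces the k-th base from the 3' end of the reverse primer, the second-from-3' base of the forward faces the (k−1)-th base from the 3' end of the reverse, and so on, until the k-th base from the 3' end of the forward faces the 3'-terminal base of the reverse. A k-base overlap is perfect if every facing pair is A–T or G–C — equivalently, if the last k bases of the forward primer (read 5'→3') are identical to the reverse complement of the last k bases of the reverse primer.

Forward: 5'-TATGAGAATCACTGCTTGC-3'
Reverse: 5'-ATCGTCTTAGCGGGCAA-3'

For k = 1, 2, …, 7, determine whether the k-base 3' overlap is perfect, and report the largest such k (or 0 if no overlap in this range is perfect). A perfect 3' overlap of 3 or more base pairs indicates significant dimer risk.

Last 7 bases (5'→3') — forward …TGCTTGC, reverse …CGGGCAA.
Reverse complement of the reverse primer's last 7 bases: TTGCCCG; its first k bases are the reverse complement of the reverse primer's last k bases, so a perfect k-base overlap needs the forward primer's last k bases to equal them.
Comparing (forward last k vs required): k=1: C vs T ✗; k=2: GC vs TT ✗; k=3: TGC vs TTG ✗; k=4: TTGC vs TTGC ✓; k=5: CTTGC vs TTGCC ✗; k=6: GCTTGC vs TTGCCC ✗; k=7: TGCTTGC vs TTGCCCG ✗.
Only k = 4 is perfect, so the longest perfect 3' overlap is 4.

Longest perfect overlap: 4 complementary base pairs; significant dimer risk (threshold 3).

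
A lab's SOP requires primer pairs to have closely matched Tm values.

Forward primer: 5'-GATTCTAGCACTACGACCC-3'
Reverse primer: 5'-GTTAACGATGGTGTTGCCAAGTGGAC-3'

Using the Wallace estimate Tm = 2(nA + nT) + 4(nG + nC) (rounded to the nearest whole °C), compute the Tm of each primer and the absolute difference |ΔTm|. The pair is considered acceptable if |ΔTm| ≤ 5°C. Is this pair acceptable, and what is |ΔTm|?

Forward: A=5 T=4 G=3 C=7 → Tm = 2·9 + 4·10 = 58°C.
Reverse: A=6 T=7 G=9 C=4 → Tm = 2·13 + 4·13 = 78°C.
|ΔTm| = |58 − 78| = 20°C, > 5°C.

|ΔTm| = 20°C; the pair is not acceptable.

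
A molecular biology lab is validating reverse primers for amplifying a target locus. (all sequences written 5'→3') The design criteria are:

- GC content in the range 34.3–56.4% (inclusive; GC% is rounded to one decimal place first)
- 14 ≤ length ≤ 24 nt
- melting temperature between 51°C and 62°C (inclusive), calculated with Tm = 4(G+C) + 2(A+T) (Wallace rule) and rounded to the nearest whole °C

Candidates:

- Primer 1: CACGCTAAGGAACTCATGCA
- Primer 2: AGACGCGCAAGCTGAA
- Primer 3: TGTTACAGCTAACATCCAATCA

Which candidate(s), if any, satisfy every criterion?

Primer 1 (20 nt, A=7 T=3 G=4 C=6): GC 10/20 = 50.0% ✓; length 20 ✓; Tm = 2·10 + 4·10 = 60°C ✓ — passes.
Primer 2 (16 nt, A=6 T=1 G=5 C=4): GC 9/16 = 56.3% ✓; length 16 ✓; Tm = 2·7 + 4·9 = 50°C, outside 51–62°C ✗ — fails.
Primer 3 (22 nt, A=8 T=6 G=2 C=6): GC 8/22 = 36.4% ✓; length 22 ✓; Tm = 2·14 + 4·8 = 60°C ✓ — passes.

Primer 1 and Primer 3.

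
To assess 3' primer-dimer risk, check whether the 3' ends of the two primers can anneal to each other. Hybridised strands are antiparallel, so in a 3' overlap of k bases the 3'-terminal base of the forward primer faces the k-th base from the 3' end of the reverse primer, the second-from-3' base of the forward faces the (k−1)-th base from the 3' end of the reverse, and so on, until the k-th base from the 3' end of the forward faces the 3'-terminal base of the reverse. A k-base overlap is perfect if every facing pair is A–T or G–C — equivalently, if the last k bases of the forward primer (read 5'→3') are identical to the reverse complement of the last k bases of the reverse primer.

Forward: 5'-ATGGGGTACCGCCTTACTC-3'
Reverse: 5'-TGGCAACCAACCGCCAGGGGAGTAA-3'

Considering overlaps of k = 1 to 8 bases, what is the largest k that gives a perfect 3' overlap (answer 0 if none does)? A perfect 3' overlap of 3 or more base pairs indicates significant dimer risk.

Last 8 bases (5'→3') — forward …CCTTACTC, reverse …GGGAGTAA.
Reverse complement of the reverse primer's last 8 bases: TTACTCCC; its first k bases are the reverse complement of the reverse primer's last k bases, so a perfect k-base overlap needs the forward primer's last k bases to equal them.
Comparing (forward last k vs required): k=1: C vs T ✗; k=2: TC vs TT ✗; k=3: CTC vs TTA ✗; k=4: ACTC vs TTAC ✗; k=5: TACTC vs TTACT ✗; k=6: TTACTC vs TTACTC ✓; k=7: CTTACTC vs TTACTCC ✗; k=8: CCTTACTC vs TTACTCCC ✗.
Only k = 6 is perfect, so the longest perfect 3' overlap is 6.

Longest perfect overlap: 6 complementary base pairs; significant dimer risk (threshold 3).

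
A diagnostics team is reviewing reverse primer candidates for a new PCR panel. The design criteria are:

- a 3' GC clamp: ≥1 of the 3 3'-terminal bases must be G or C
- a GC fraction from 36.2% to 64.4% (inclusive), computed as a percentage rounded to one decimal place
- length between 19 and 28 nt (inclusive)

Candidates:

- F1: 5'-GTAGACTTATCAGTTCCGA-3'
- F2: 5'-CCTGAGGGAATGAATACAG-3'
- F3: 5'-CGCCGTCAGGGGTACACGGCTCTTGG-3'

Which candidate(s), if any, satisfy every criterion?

F1 (19 nt, A=5 T=6 G=4 C=4): 3' end CGA has 2 G/C ✓; GC 8/19 = 42.1% ✓; length 19 ✓ — passes.
F2 (19 nt, A=7 T=3 G=6 C=3): 3' end CAG has 2 G/C ✓; GC 9/19 = 47.4% ✓; length 19 ✓ — passes.
F3 (26 nt, A=3 T=5 G=10 C=8): 3' end TGG has 2 G/C ✓; GC 18/26 = 69.2%, outside 36.2–64.4% ✗; length 26 ✓ — fails.

F1 and F2.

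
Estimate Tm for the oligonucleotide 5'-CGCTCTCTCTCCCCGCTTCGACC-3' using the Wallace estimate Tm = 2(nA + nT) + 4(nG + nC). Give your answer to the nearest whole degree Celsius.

Base counts: A=1, T=6, G=3, C=13 (length 23).
Tm = 2·(1+6) + 4·(3+13) = 2·7 + 4·16 = 14 + 64 = 78°C.

78°C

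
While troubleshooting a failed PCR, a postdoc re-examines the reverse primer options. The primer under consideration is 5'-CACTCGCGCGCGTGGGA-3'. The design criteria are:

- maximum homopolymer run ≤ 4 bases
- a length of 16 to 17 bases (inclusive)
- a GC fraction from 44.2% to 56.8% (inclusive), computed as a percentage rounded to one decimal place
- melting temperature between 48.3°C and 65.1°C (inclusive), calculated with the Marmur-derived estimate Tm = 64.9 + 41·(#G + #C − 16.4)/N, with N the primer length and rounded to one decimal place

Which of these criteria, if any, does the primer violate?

Base counts: A=2, T=2, G=7, C=6 (length 17).
homopolymer run: longest run = 3 ✓
length: length 17 ✓
GC content: GC 13/17 = 76.5%, outside 44.2–56.8% ✗
Tm: Tm = 64.9 + 41·(13 − 16.4)/17 = 56.7°C ✓

Fails: GC content.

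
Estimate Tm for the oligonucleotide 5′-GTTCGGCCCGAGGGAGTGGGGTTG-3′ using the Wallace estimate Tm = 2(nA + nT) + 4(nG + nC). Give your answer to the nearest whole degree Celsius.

82°C

Base counts: A=2, T=5, G=13, C=4 (length 24).
Tm = 2·(2+5) + 4·(13+4) = 2·7 + 4·17 = 14 + 68 = 82°C.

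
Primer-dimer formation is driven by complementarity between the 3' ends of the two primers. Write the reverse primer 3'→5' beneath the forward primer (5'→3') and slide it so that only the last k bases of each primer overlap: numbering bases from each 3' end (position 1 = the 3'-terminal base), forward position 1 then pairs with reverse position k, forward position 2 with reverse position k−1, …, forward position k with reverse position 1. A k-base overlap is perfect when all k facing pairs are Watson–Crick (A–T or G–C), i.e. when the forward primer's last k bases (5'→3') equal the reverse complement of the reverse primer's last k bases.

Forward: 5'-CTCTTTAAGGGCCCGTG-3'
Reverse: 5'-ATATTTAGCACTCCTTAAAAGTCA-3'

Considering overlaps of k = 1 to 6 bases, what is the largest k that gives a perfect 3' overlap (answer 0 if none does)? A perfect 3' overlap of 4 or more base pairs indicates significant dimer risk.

Longest perfect overlap: 2 complementary base pairs; below the dimer-risk threshold (threshold 4).

Last 6 bases (5'→3') — forward …CCCGTG, reverse …AAGTCA.
Reverse complement of the reverse primer's last 6 bases: TGACTT; its first k bases are the reverse complement of the reverse primer's last k bases, so a perfect k-base overlap needs the forward primer's last k bases to equal them.
Comparing (forward last k vs required): k=1: G vs T ✗; k=2: TG vs TG ✓; k=3: GTG vs TGA ✗; k=4: CGTG vs TGAC ✗; k=5: CCGTG vs TGACT ✗; k=6: CCCGTG vs TGACTT ✗.
Only k = 2 is perfect, so the longest perfect 3' overlap is 2.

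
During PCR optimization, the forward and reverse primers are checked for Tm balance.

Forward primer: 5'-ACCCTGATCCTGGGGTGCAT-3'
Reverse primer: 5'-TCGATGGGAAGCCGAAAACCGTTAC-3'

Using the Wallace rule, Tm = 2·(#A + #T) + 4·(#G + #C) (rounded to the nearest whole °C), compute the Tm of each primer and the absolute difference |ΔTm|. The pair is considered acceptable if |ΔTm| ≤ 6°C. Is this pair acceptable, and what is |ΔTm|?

Forward: A=3 T=5 G=6 C=6 → Tm = 2·8 + 4·12 = 64°C.
Reverse: A=8 T=4 G=7 C=6 → Tm = 2·12 + 4·13 = 76°C.
|ΔTm| = |64 − 76| = 12°C, > 6°C.

|ΔTm| = 12°C; the pair is not acceptable.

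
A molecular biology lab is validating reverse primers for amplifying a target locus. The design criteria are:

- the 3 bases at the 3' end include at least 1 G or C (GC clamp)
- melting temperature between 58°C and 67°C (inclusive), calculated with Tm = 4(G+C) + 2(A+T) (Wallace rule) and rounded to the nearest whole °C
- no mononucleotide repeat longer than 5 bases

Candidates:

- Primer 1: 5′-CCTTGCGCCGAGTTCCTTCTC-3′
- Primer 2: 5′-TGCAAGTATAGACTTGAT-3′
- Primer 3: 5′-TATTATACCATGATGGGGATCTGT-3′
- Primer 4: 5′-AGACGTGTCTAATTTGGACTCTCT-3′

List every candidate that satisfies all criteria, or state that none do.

Primer 3 only.

Primer 1 (21 nt, A=1 T=7 G=4 C=9): 3' end CTC has 2 G/C ✓; Tm = 2·8 + 4·13 = 68°C, outside 58–67°C ✗; longest run = 2 ✓ — fails.
Primer 2 (18 nt, A=6 T=6 G=4 C=2): 3' end GAT has 1 G/C ✓; Tm = 2·12 + 4·6 = 48°C, outside 58–67°C ✗; longest run = 2 ✓ — fails.
Primer 3 (24 nt, A=6 T=9 G=6 C=3): 3' end TGT has 1 G/C ✓; Tm = 2·15 + 4·9 = 66°C ✓; longest run = 4 ✓ — passes.
Primer 4 (24 nt, A=5 T=9 G=5 C=5): 3' end TCT has 1 G/C ✓; Tm = 2·14 + 4·10 = 68°C, outside 58–67°C ✗; longest run = 3 ✓ — fails.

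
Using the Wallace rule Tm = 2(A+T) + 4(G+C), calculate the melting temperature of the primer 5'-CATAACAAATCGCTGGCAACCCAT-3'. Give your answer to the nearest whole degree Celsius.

70°C

Base counts: A=9, T=4, G=3, C=8 (length 24).
Tm = 2·(9+4) + 4·(3+8) = 2·13 + 4·11 = 26 + 44 = 70°C.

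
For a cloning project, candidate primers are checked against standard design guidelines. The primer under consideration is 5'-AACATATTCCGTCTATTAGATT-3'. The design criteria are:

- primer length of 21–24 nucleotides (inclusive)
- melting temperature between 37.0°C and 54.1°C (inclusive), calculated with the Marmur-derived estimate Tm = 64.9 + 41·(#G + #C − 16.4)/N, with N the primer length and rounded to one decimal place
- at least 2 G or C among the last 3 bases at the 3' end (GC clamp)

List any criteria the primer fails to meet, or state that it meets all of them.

Base counts: A=7, T=9, G=2, C=4 (length 22).
length: length 22 ✓
Tm: Tm = 64.9 + 41·(6 − 16.4)/22 = 45.5°C ✓
GC clamp: 3' end ATT has 0 G/C, need ≥2 ✗

Fails: GC clamp.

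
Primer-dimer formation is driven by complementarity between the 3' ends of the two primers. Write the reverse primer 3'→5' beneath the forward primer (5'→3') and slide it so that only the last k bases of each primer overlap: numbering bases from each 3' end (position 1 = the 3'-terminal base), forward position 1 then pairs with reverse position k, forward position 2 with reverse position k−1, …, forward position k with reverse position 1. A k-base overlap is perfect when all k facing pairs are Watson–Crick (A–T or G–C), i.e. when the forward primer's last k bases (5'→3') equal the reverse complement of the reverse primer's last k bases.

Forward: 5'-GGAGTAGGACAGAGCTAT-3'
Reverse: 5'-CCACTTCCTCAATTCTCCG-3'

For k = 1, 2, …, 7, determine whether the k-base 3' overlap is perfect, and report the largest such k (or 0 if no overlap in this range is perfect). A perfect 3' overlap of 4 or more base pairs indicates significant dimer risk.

Longest perfect overlap: 0 complementary base pairs; below the dimer-risk threshold (threshold 4).

Last 7 bases (5'→3') — forward …GAGCTAT, reverse …TTCTCCG.
Reverse complement of the reverse primer's last 7 bases: CGGAGAA; its first k bases are the reverse complement of the reverse primer's last k bases, so a perfect k-base overlap needs the forward primer's last k bases to equal them.
Comparing (forward last k vs required): k=1: T vs C ✗; k=2: AT vs CG ✗; k=3: TAT vs CGG ✗; k=4: CTAT vs CGGA ✗; k=5: GCTAT vs CGGAG ✗; k=6: AGCTAT vs CGGAGA ✗; k=7: GAGCTAT vs CGGAGAA ✗.
No overlap length from 1 to 7 is perfect, so the longest perfect 3' overlap is 0.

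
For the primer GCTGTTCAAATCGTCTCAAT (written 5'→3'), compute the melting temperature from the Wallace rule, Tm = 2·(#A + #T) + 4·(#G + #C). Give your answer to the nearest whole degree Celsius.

56°C

Base counts: A=5, T=7, G=3, C=5 (length 20).
Tm = 2·(5+7) + 4·(3+5) = 2·12 + 4·8 = 24 + 32 = 56°C.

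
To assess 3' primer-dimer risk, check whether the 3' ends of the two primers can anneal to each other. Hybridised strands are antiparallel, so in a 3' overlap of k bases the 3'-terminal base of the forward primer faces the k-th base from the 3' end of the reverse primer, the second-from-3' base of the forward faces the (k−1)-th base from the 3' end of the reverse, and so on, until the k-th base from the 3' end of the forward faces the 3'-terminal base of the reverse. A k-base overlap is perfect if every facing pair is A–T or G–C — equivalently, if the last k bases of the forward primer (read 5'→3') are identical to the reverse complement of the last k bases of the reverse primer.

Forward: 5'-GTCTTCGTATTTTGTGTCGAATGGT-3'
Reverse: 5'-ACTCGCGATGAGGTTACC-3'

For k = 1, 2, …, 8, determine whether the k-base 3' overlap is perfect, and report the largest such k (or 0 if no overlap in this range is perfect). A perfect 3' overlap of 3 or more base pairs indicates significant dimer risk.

Last 8 bases (5'→3') — forward …CGAATGGT, reverse …AGGTTACC.
Reverse complement of the reverse primer's last 8 bases: GGTAACCT; its first k bases are the reverse complement of the reverse primer's last k bases, so a perfect k-base overlap needs the forward primer's last k bases to equal them.
Comparing (forward last k vs required): k=1: T vs G ✗; k=2: GT vs GG ✗; k=3: GGT vs GGT ✓; k=4: TGGT vs GGTA ✗; k=5: ATGGT vs GGTAA ✗; k=6: AATGGT vs GGTAAC ✗; k=7: GAATGGT vs GGTAACC ✗; k=8: CGAATGGT vs GGTAACCT ✗.
Only k = 3 is perfect, so the longest perfect 3' overlap is 3.

Longest perfect overlap: 3 complementary base pairs; significant dimer risk (threshold 3).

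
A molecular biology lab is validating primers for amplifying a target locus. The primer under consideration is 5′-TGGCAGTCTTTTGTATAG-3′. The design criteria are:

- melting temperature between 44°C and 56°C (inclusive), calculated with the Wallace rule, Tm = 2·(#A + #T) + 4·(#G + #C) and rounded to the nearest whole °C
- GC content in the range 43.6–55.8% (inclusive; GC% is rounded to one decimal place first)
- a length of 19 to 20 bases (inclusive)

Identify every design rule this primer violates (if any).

Base counts: A=3, T=8, G=5, C=2 (length 18).
Tm: Tm = 2·11 + 4·7 = 50°C ✓
GC content: GC 7/18 = 38.9%, outside 43.6–55.8% ✗
length: length 18, outside 19–20 ✗

Fails: GC content, length.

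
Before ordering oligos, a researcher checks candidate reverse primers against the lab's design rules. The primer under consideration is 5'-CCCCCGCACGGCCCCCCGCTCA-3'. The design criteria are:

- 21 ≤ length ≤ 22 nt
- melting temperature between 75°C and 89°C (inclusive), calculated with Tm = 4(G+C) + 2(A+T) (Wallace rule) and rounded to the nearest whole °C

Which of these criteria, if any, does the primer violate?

Meets all criteria.

Base counts: A=2, T=1, G=4, C=15 (length 22).
length: length 22 ✓
Tm: Tm = 2·3 + 4·19 = 82°C ✓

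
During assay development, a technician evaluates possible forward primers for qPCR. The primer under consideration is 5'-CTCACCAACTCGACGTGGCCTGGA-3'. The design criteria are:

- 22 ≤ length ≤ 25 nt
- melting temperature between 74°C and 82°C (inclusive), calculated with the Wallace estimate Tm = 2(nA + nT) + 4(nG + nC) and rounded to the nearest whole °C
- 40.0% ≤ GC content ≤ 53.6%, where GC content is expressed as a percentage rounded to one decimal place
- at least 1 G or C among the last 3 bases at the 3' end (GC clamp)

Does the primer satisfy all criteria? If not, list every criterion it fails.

Base counts: A=5, T=4, G=6, C=9 (length 24).
length: length 24 ✓
Tm: Tm = 2·9 + 4·15 = 78°C ✓
GC content: GC 15/24 = 62.5%, outside 40.0–53.6% ✗
GC clamp: 3' end GGA has 2 G/C ✓

Fails: GC content.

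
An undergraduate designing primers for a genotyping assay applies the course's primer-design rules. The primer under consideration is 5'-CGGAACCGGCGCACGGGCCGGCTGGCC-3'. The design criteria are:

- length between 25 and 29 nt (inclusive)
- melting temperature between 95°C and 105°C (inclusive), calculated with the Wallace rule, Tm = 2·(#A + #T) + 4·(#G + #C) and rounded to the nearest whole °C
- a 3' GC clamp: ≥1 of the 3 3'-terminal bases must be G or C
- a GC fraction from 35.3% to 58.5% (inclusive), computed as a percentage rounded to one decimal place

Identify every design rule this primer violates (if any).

Fails: GC content.

Base counts: A=3, T=1, G=12, C=11 (length 27).
length: length 27 ✓
Tm: Tm = 2·4 + 4·23 = 100°C ✓
GC clamp: 3' end GCC has 3 G/C ✓
GC content: GC 23/27 = 85.2%, outside 35.3–58.5% ✗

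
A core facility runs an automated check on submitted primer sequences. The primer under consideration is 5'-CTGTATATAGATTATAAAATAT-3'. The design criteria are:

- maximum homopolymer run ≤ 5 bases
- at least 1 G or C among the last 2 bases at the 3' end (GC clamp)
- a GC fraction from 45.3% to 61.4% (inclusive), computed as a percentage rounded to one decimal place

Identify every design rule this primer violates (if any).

Base counts: A=10, T=9, G=2, C=1 (length 22).
homopolymer run: longest run = 4 ✓
GC clamp: 3' end AT has 0 G/C, need ≥1 ✗
GC content: GC 3/22 = 13.6%, outside 45.3–61.4% ✗

Fails: GC clamp, GC content.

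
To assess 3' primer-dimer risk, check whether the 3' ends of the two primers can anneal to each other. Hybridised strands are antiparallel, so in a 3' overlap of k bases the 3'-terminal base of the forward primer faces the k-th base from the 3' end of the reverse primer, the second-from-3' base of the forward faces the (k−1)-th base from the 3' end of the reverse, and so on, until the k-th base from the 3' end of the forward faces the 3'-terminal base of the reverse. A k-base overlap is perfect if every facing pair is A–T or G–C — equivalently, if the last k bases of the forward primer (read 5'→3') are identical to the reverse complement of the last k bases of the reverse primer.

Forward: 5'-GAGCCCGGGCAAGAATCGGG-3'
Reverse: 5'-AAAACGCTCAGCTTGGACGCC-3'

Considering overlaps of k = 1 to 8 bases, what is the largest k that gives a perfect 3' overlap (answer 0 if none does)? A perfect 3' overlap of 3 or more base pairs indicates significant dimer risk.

Last 8 bases (5'→3') — forward …GAATCGGG, reverse …TGGACGCC.
Reverse complement of the reverse primer's last 8 bases: GGCGTCCA; its first k bases are the reverse complement of the reverse primer's last k bases, so a perfect k-base overlap needs the forward primer's last k bases to equal them.
Comparing (forward last k vs required): k=1: G vs G ✓; k=2: GG vs GG ✓; k=3: GGG vs GGC ✗; k=4: CGGG vs GGCG ✗; k=5: TCGGG vs GGCGT ✗; k=6: ATCGGG vs GGCGTC ✗; k=7: AATCGGG vs GGCGTCC ✗; k=8: GAATCGGG vs GGCGTCCA ✗.
Perfect overlaps at k = 1, 2; the largest is 2.

Longest perfect overlap: 2 complementary base pairs; below the dimer-risk threshold (threshold 3).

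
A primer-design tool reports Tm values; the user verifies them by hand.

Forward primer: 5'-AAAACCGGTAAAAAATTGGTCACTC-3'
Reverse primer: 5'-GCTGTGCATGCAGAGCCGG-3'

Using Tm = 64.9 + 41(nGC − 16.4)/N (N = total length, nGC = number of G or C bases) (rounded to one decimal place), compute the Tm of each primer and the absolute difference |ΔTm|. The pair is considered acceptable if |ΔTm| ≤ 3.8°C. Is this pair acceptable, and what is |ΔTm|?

Forward: G+C = 9, N = 25 → Tm = 64.9 + 41·(9 − 16.4)/25 = 52.8°C.
Reverse: G+C = 13, N = 19 → Tm = 64.9 + 41·(13 − 16.4)/19 = 57.6°C.
|ΔTm| = |52.8 − 57.6| = 4.8°C, > 3.8°C.

|ΔTm| = 4.8°C; the pair is not acceptable.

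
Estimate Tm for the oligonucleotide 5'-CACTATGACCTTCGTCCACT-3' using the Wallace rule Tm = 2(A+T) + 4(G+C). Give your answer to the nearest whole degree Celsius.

Base counts: A=4, T=6, G=2, C=8 (length 20).
Tm = 2·(4+6) + 4·(2+8) = 2·10 + 4·10 = 20 + 40 = 60°C.

60°C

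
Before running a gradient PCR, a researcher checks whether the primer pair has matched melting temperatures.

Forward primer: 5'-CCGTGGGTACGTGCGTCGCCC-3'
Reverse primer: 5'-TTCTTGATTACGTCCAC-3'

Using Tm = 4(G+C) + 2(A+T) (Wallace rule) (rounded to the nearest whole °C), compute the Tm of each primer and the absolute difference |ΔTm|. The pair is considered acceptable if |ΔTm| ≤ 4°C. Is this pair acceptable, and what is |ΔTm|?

Forward: A=1 T=4 G=8 C=8 → Tm = 2·5 + 4·16 = 74°C.
Reverse: A=3 T=7 G=2 C=5 → Tm = 2·10 + 4·7 = 48°C.
|ΔTm| = |74 − 48| = 26°C, > 4°C.

|ΔTm| = 26°C; the pair is not acceptable.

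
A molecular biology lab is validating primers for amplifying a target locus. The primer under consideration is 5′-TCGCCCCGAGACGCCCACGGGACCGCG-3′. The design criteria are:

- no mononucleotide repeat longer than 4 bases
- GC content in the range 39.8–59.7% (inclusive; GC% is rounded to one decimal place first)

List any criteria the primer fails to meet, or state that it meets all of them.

Base counts: A=4, T=1, G=9, C=13 (length 27).
homopolymer run: longest run = 4 ✓
GC content: GC 22/27 = 81.5%, outside 39.8–59.7% ✗

Fails: GC content.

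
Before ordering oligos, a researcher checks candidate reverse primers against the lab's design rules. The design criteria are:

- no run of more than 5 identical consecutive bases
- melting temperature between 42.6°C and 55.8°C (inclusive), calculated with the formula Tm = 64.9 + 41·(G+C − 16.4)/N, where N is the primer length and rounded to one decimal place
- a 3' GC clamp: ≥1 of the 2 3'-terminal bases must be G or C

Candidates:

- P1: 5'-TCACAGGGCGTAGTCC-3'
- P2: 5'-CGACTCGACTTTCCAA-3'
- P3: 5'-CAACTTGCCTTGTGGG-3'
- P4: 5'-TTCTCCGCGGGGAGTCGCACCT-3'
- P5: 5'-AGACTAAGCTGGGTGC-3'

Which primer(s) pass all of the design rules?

P1 (16 nt, A=3 T=3 G=5 C=5): longest run = 3 ✓; Tm = 64.9 + 41·(10 − 16.4)/16 = 48.5°C ✓; 3' end CC has 2 G/C ✓ — passes.
P2 (16 nt, A=4 T=4 G=2 C=6): longest run = 3 ✓; Tm = 64.9 + 41·(8 − 16.4)/16 = 43.4°C ✓; 3' end AA has 0 G/C, need ≥1 ✗ — fails.
P3 (16 nt, A=2 T=5 G=5 C=4): longest run = 3 ✓; Tm = 64.9 + 41·(9 − 16.4)/16 = 45.9°C ✓; 3' end GG has 2 G/C ✓ — passes.
P4 (22 nt, A=2 T=5 G=7 C=8): longest run = 4 ✓; Tm = 64.9 + 41·(15 − 16.4)/22 = 62.3°C, outside 42.6–55.8°C ✗; 3' end CT has 1 G/C ✓ — fails.
P5 (16 nt, A=4 T=3 G=6 C=3): longest run = 3 ✓; Tm = 64.9 + 41·(9 − 16.4)/16 = 45.9°C ✓; 3' end GC has 2 G/C ✓ — passes.

P1, P3 and P5.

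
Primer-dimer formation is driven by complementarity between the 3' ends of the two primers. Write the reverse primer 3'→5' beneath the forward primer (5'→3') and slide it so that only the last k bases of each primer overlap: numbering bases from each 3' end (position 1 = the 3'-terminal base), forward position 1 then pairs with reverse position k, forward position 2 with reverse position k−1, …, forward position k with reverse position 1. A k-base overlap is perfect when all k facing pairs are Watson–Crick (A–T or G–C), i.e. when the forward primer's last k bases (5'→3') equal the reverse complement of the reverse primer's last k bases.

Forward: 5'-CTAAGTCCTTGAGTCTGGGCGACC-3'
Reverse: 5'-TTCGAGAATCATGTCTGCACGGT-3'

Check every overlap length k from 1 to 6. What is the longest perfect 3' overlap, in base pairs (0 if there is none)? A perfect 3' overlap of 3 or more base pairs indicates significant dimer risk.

Last 6 bases (5'→3') — forward …GCGACC, reverse …CACGGT.
Reverse complement of the reverse primer's last 6 bases: ACCGTG; its first k bases are the reverse complement of the reverse primer's last k bases, so a perfect k-base overlap needs the forward primer's last k bases to equal them.
Comparing (forward last k vs required): k=1: C vs A ✗; k=2: CC vs AC ✗; k=3: ACC vs ACC ✓; k=4: GACC vs ACCG ✗; k=5: CGACC vs ACCGT ✗; k=6: GCGACC vs ACCGTG ✗.
Only k = 3 is perfect, so the longest perfect 3' overlap is 3.

Longest perfect overlap: 3 complementary base pairs; significant dimer risk (threshold 3).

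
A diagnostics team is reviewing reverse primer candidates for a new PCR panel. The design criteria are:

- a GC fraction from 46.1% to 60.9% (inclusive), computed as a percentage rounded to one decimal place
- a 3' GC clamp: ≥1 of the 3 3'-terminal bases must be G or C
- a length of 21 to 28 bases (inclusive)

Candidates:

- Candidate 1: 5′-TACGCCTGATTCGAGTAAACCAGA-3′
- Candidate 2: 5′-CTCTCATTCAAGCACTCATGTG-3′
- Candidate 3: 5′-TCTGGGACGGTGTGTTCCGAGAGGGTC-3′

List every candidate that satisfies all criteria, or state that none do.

None of the candidates satisfy all criteria.

Candidate 1 (24 nt, A=8 T=5 G=5 C=6): GC 11/24 = 45.8%, outside 46.1–60.9% ✗; 3' end AGA has 1 G/C ✓; length 24 ✓ — fails.
Candidate 2 (22 nt, A=5 T=7 G=3 C=7): GC 10/22 = 45.5%, outside 46.1–60.9% ✗; 3' end GTG has 2 G/C ✓; length 22 ✓ — fails.
Candidate 3 (27 nt, A=3 T=7 G=12 C=5): GC 17/27 = 63.0%, outside 46.1–60.9% ✗; 3' end GTC has 2 G/C ✓; length 27 ✓ — fails.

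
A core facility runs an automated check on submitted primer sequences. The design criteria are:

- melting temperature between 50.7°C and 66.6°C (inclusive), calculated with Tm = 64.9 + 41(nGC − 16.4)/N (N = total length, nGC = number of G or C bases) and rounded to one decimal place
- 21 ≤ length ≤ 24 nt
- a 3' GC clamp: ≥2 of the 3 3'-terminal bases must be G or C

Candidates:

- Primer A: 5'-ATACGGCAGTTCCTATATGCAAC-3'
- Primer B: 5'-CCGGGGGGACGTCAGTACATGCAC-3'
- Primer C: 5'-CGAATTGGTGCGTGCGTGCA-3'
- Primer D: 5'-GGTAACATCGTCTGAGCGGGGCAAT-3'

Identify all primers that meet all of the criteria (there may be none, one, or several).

Primer A (23 nt, A=7 T=6 G=4 C=6): Tm = 64.9 + 41·(10 − 16.4)/23 = 53.5°C ✓; length 23 ✓; 3' end AAC has 1 G/C, need ≥2 ✗ — fails.
Primer B (24 nt, A=5 T=3 G=9 C=7): Tm = 64.9 + 41·(16 − 16.4)/24 = 64.2°C ✓; length 24 ✓; 3' end CAC has 2 G/C ✓ — passes.
Primer C (20 nt, A=3 T=5 G=8 C=4): Tm = 64.9 + 41·(12 − 16.4)/20 = 55.9°C ✓; length 20, outside 21–24 ✗; 3' end GCA has 2 G/C ✓ — fails.
Primer D (25 nt, A=6 T=5 G=9 C=5): Tm = 64.9 + 41·(14 − 16.4)/25 = 61.0°C ✓; length 25, outside 21–24 ✗; 3' end AAT has 0 G/C, need ≥2 ✗ — fails.

Primer B only.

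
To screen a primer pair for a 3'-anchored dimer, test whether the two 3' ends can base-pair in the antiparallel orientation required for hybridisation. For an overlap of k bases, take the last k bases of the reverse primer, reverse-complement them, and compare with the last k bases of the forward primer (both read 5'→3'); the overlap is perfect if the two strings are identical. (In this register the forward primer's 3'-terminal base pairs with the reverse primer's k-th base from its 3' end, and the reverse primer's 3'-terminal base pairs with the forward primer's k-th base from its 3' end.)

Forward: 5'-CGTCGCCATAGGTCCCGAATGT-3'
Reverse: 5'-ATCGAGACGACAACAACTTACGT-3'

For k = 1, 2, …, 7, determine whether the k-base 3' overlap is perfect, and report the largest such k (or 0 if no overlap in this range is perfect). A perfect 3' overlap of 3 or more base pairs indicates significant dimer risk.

Longest perfect overlap: 0 complementary base pairs; below the dimer-risk threshold (threshold 3).

Last 7 bases (5'→3') — forward …CGAATGT, reverse …CTTACGT.
Reverse complement of the reverse primer's last 7 bases: ACGTAAG; its first k bases are the reverse complement of the reverse primer's last k bases, so a perfect k-base overlap needs the forward primer's last k bases to equal them.
Comparing (forward last k vs required): k=1: T vs A ✗; k=2: GT vs AC ✗; k=3: TGT vs ACG ✗; k=4: ATGT vs ACGT ✗; k=5: AATGT vs ACGTA ✗; k=6: GAATGT vs ACGTAA ✗; k=7: CGAATGT vs ACGTAAG ✗.
No overlap length from 1 to 7 is perfect, so the longest perfect 3' overlap is 0.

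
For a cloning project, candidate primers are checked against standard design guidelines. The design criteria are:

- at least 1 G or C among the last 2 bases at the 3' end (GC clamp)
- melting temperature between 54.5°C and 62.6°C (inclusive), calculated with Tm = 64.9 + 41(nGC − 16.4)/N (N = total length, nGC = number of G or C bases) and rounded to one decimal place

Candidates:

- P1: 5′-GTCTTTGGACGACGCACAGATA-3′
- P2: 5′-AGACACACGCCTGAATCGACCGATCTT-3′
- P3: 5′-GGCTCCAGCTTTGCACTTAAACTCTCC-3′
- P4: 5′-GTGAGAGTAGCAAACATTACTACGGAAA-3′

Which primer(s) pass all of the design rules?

P3 only.

P1 (22 nt, A=6 T=5 G=6 C=5): 3' end TA has 0 G/C, need ≥1 ✗; Tm = 64.9 + 41·(11 − 16.4)/22 = 54.8°C ✓ — fails.
P2 (27 nt, A=8 T=5 G=5 C=9): 3' end TT has 0 G/C, need ≥1 ✗; Tm = 64.9 + 41·(14 − 16.4)/27 = 61.3°C ✓ — fails.
P3 (27 nt, A=5 T=8 G=4 C=10): 3' end CC has 2 G/C ✓; Tm = 64.9 + 41·(14 − 16.4)/27 = 61.3°C ✓ — passes.
P4 (28 nt, A=12 T=5 G=7 C=4): 3' end AA has 0 G/C, need ≥1 ✗; Tm = 64.9 + 41·(11 − 16.4)/28 = 57.0°C ✓ — fails.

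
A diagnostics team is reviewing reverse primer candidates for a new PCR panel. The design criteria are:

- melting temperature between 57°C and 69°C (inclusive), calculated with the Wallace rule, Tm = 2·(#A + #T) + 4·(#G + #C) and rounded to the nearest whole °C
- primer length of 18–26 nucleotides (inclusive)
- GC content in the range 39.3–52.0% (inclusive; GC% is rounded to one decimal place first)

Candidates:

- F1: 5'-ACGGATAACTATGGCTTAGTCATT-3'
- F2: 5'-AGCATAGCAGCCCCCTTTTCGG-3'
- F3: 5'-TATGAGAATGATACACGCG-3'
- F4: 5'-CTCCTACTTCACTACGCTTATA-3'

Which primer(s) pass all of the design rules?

F1 (24 nt, A=7 T=8 G=5 C=4): Tm = 2·15 + 4·9 = 66°C ✓; length 24 ✓; GC 9/24 = 37.5%, outside 39.3–52.0% ✗ — fails.
F2 (22 nt, A=4 T=5 G=5 C=8): Tm = 2·9 + 4·13 = 70°C, outside 57–69°C ✗; length 22 ✓; GC 13/22 = 59.1%, outside 39.3–52.0% ✗ — fails.
F3 (19 nt, A=7 T=4 G=5 C=3): Tm = 2·11 + 4·8 = 54°C, outside 57–69°C ✗; length 19 ✓; GC 8/19 = 42.1% ✓ — fails.
F4 (22 nt, A=5 T=8 G=1 C=8): Tm = 2·13 + 4·9 = 62°C ✓; length 22 ✓; GC 9/22 = 40.9% ✓ — passes.

F4 only.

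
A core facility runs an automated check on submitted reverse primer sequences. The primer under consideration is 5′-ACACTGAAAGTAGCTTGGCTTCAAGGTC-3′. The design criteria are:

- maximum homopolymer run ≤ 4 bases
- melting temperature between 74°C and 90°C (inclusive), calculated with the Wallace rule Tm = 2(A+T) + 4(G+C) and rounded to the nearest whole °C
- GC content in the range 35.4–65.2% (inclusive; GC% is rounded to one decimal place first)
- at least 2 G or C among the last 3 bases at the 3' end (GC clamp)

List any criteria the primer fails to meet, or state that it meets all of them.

Meets all criteria.

Base counts: A=8, T=7, G=7, C=6 (length 28).
homopolymer run: longest run = 3 ✓
Tm: Tm = 2·15 + 4·13 = 82°C ✓
GC content: GC 13/28 = 46.4% ✓
GC clamp: 3' end GTC has 2 G/C ✓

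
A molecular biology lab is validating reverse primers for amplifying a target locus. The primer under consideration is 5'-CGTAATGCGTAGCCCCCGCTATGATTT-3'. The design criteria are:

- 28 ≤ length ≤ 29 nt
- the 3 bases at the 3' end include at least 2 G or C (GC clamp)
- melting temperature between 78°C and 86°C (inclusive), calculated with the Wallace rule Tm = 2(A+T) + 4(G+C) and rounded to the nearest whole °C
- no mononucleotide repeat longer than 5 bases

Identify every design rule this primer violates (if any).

Base counts: A=5, T=8, G=6, C=8 (length 27).
length: length 27, outside 28–29 ✗
GC clamp: 3' end TTT has 0 G/C, need ≥2 ✗
Tm: Tm = 2·13 + 4·14 = 82°C ✓
homopolymer run: longest run = 5 ✓

Fails: length, GC clamp.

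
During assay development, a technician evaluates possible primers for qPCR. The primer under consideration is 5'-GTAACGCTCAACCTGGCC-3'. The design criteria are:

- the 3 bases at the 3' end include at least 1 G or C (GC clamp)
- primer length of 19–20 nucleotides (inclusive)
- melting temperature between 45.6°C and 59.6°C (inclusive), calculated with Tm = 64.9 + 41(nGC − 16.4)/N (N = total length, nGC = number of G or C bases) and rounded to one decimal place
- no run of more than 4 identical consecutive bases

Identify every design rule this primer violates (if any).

Base counts: A=4, T=3, G=4, C=7 (length 18).
GC clamp: 3' end GCC has 3 G/C ✓
length: length 18, outside 19–20 ✗
Tm: Tm = 64.9 + 41·(11 − 16.4)/18 = 52.6°C ✓
homopolymer run: longest run = 2 ✓

Fails: length.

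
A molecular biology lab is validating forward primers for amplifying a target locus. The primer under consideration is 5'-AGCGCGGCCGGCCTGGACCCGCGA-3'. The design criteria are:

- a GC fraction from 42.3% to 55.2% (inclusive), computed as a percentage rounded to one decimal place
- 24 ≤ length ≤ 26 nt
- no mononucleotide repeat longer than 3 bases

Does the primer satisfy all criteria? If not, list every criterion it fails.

Fails: GC content.

Base counts: A=3, T=1, G=10, C=10 (length 24).
GC content: GC 20/24 = 83.3%, outside 42.3–55.2% ✗
length: length 24 ✓
homopolymer run: longest run = 3 ✓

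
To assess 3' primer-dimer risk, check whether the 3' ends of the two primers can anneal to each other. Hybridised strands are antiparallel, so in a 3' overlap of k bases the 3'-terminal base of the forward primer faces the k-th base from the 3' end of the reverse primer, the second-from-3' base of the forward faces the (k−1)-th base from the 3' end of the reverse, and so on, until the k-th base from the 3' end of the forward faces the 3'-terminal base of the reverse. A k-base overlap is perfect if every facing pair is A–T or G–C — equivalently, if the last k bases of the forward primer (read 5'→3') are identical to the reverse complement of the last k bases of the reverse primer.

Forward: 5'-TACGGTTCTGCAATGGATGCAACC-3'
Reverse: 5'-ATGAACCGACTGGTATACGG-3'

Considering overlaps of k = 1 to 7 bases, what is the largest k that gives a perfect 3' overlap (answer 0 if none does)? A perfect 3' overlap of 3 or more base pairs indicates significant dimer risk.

Longest perfect overlap: 2 complementary base pairs; below the dimer-risk threshold (threshold 3).

Last 7 bases (5'→3') — forward …TGCAACC, reverse …TATACGG.
Reverse complement of the reverse primer's last 7 bases: CCGTATA; its first k bases are the reverse complement of the reverse primer's last k bases, so a perfect k-base overlap needs the forward primer's last k bases to equal them.
Comparing (forward last k vs required): k=1: C vs C ✓; k=2: CC vs CC ✓; k=3: ACC vs CCG ✗; k=4: AACC vs CCGT ✗; k=5: CAACC vs CCGTA ✗; k=6: GCAACC vs CCGTAT ✗; k=7: TGCAACC vs CCGTATA ✗.
Perfect overlaps at k = 1, 2; the largest is 2.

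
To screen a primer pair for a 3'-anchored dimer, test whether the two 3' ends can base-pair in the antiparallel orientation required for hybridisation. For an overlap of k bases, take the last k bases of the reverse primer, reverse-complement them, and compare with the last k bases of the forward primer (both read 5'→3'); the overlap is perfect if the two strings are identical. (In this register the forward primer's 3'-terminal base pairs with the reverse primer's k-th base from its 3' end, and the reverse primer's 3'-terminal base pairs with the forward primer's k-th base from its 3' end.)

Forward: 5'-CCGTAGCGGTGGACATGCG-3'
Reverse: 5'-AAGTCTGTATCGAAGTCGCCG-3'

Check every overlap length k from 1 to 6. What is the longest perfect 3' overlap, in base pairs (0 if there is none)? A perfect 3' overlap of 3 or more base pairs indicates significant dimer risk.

Longest perfect overlap: 2 complementary base pairs; below the dimer-risk threshold (threshold 3).

Last 6 bases (5'→3') — forward …CATGCG, reverse …TCGCCG.
Reverse complement of the reverse primer's last 6 bases: CGGCGA; its first k bases are the reverse complement of the reverse primer's last k bases, so a perfect k-base overlap needs the forward primer's last k bases to equal them.
Comparing (forward last k vs required): k=1: G vs C ✗; k=2: CG vs CG ✓; k=3: GCG vs CGG ✗; k=4: TGCG vs CGGC ✗; k=5: ATGCG vs CGGCG ✗; k=6: CATGCG vs CGGCGA ✗.
Only k = 2 is perfect, so the longest perfect 3' overlap is 2.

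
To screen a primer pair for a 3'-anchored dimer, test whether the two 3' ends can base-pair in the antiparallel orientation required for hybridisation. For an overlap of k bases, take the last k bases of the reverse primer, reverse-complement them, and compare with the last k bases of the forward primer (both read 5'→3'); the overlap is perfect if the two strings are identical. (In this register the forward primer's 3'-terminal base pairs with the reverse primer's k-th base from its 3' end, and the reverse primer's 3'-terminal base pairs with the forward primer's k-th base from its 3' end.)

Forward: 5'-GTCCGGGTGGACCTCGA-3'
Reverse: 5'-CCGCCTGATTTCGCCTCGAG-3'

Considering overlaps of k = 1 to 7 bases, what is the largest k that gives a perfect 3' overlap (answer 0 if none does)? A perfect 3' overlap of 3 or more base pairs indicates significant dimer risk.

Longest perfect overlap: 5 complementary base pairs; significant dimer risk (threshold 3).

Last 7 bases (5'→3') — forward …ACCTCGA, reverse …CCTCGAG.
Reverse complement of the reverse primer's last 7 bases: CTCGAGG; its first k bases are the reverse complement of the reverse primer's last k bases, so a perfect k-base overlap needs the forward primer's last k bases to equal them.
Comparing (forward last k vs required): k=1: A vs C ✗; k=2: GA vs CT ✗; k=3: CGA vs CTC ✗; k=4: TCGA vs CTCG ✗; k=5: CTCGA vs CTCGA ✓; k=6: CCTCGA vs CTCGAG ✗; k=7: ACCTCGA vs CTCGAGG ✗.
Only k = 5 is perfect, so the longest perfect 3' overlap is 5.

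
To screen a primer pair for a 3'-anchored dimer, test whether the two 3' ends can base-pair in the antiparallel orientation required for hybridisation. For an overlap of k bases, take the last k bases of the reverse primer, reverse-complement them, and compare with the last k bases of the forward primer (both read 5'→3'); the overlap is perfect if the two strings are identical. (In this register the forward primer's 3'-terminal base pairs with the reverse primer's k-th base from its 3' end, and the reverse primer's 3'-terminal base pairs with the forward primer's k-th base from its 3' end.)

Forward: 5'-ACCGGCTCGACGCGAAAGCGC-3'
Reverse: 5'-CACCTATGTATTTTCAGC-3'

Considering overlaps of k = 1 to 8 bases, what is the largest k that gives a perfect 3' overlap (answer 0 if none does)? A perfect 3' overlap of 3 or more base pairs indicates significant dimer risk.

Longest perfect overlap: 2 complementary base pairs; below the dimer-risk threshold (threshold 3).

Last 8 bases (5'→3') — forward …GAAAGCGC, reverse …TTTTCAGC.
Reverse complement of the reverse primer's last 8 bases: GCTGAAAA; its first k bases are the reverse complement of the reverse primer's last k bases, so a perfect k-base overlap needs the forward primer's last k bases to equal them.
Comparing (forward last k vs required): k=1: C vs G ✗; k=2: GC vs GC ✓; k=3: CGC vs GCT ✗; k=4: GCGC vs GCTG ✗; k=5: AGCGC vs GCTGA ✗; k=6: AAGCGC vs GCTGAA ✗; k=7: AAAGCGC vs GCTGAAA ✗; k=8: GAAAGCGC vs GCTGAAAA ✗.
Only k = 2 is perfect, so the longest perfect 3' overlap is 2.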